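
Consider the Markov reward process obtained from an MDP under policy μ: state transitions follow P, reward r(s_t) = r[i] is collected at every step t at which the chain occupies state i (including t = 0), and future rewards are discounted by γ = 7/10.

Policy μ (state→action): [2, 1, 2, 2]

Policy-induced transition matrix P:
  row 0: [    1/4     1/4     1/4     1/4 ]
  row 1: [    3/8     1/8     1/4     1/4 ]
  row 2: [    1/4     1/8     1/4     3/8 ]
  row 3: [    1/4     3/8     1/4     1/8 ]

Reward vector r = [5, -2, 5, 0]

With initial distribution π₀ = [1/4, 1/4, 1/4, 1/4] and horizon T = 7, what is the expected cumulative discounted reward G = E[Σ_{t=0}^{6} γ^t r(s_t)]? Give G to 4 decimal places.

G = 6.5336

t=0: π = [0.2500, 0.2500, 0.2500, 0.2500], E[r] = 2.0000, γ^t·E[r] = 2.000000, running G = 2.000000
t=1: π = [0.2813, 0.2188, 0.2500, 0.2500], E[r] = 2.2188, γ^t·E[r] = 1.553125, running G = 3.553125
t=2: π = [0.2773, 0.2227, 0.2500, 0.2500], E[r] = 2.1914, γ^t·E[r] = 1.073789, running G = 4.626914
t=3: π = [0.2778, 0.2222, 0.2500, 0.2500], E[r] = 2.1948, γ^t·E[r] = 0.752825, running G = 5.379739
t=4: π = [0.2778, 0.2222, 0.2500, 0.2500], E[r] = 2.1944, γ^t·E[r] = 0.526875, running G = 5.906613
t=5: π = [0.2778, 0.2222, 0.2500, 0.2500], E[r] = 2.1945, γ^t·E[r] = 0.368821, running G = 6.275435
t=6: π = [0.2778, 0.2222, 0.2500, 0.2500], E[r] = 2.1944, γ^t·E[r] = 0.258174, running G = 6.533609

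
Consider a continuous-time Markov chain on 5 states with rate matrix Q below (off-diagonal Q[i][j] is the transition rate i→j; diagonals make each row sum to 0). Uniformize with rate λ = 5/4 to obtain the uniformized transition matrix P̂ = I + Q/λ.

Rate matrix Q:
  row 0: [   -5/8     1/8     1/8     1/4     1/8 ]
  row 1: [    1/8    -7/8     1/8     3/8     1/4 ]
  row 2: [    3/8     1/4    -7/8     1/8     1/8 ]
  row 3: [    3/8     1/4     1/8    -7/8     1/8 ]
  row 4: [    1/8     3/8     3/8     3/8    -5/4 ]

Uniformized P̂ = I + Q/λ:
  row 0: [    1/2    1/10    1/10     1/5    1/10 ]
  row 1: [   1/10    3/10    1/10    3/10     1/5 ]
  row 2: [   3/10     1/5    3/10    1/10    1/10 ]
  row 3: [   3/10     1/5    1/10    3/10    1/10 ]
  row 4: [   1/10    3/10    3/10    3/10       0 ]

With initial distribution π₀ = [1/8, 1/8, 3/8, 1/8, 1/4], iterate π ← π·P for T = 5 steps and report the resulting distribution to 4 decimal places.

π = [0.2970, 0.2015, 0.1525, 0.2398, 0.1093]

t=0: π = [0.1250, 0.1250, 0.3750, 0.1250, 0.2500]
t=1: π = [0.2500, 0.2250, 0.2250, 0.2125, 0.0875]
t=2: π = [0.2875, 0.2063, 0.1625, 0.2300, 0.1138]
t=3: π = [0.2935, 0.2033, 0.1553, 0.2388, 0.1093]
t=4: π = [0.2962, 0.2019, 0.1529, 0.2396, 0.1094]
t=5: π = [0.2970, 0.2015, 0.1525, 0.2398, 0.1093]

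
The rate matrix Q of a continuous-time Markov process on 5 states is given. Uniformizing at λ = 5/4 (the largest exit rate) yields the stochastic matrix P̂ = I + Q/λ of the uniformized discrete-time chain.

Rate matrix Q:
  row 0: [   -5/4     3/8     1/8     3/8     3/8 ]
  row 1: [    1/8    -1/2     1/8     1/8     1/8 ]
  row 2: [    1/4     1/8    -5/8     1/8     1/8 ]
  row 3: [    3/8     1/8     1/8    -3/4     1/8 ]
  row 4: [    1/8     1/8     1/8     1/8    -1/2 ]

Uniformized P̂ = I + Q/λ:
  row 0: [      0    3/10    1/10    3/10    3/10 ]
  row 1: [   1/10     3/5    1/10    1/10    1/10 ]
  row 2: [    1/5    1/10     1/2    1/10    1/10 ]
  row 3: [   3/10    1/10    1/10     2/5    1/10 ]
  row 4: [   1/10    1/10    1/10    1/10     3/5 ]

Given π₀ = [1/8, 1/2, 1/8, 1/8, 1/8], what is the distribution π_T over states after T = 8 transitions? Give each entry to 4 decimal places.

π = [0.1392, 0.2565, 0.1666, 0.1826, 0.2550]

t=0: π = [0.1250, 0.5000, 0.1250, 0.1250, 0.1250]
t=1: π = [0.1250, 0.3750, 0.1500, 0.1625, 0.1875]
t=2: π = [0.1350, 0.3125, 0.1600, 0.1738, 0.2188]
t=3: π = [0.1373, 0.2833, 0.1640, 0.1791, 0.2364]
t=4: π = [0.1385, 0.2691, 0.1656, 0.1812, 0.2456]
t=5: π = [0.1389, 0.2622, 0.1662, 0.1821, 0.2505]
t=6: π = [0.1391, 0.2589, 0.1665, 0.1824, 0.2530]
t=7: π = [0.1392, 0.2573, 0.1666, 0.1826, 0.2544]
t=8: π = [0.1392, 0.2565, 0.1666, 0.1826, 0.2550]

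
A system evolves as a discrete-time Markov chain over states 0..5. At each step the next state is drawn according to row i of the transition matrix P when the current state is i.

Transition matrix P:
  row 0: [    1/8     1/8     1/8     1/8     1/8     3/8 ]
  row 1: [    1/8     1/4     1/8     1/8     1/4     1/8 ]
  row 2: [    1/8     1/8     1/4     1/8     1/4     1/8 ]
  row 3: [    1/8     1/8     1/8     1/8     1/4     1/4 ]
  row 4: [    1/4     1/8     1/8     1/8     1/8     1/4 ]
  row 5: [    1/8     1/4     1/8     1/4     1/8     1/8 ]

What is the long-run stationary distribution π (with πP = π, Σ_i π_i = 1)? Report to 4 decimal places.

Balance equations π_j = Σ_i π_i·P[i][j]:
  π_0 = 1/8·π_0 + 1/8·π_1 + 1/8·π_2 + 1/8·π_3 + 1/4·π_4 + 1/8·π_5
  π_1 = 1/8·π_0 + 1/4·π_1 + 1/8·π_2 + 1/8·π_3 + 1/8·π_4 + 1/4·π_5
  π_2 = 1/8·π_0 + 1/8·π_1 + 1/4·π_2 + 1/8·π_3 + 1/8·π_4 + 1/8·π_5
  π_3 = 1/8·π_0 + 1/8·π_1 + 1/8·π_2 + 1/8·π_3 + 1/8·π_4 + 1/4·π_5
  π_4 = 1/8·π_0 + 1/4·π_1 + 1/4·π_2 + 1/4·π_3 + 1/8·π_4 + 1/8·π_5
  normalize: π_0 + π_1 + π_2 + π_3 + π_4 + π_5 = 1
Solving the linear system gives exactly π = [692/4679, 5632/32753, 1/7, 704/4679, 857/4679, 953/4679].

π = [0.1479, 0.1720, 0.1429, 0.1505, 0.1832, 0.2037]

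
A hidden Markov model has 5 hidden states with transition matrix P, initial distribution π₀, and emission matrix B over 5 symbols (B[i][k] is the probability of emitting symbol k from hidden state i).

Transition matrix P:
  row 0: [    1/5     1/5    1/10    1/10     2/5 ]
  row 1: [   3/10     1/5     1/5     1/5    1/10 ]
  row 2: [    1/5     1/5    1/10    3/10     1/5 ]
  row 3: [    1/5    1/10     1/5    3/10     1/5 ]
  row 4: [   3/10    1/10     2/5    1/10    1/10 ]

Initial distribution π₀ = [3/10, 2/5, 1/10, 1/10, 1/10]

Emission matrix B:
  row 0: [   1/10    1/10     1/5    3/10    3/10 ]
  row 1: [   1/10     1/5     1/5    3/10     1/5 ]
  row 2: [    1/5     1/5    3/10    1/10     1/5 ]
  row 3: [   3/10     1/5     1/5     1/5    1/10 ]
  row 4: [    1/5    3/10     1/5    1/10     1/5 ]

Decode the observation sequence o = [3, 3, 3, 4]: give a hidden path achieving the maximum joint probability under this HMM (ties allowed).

t=0: δ = [9.000e-02, 1.200e-01, 1.000e-02, 2.000e-02, 1.000e-02]  (obs o_0=3)
t=1: δ = [1.080e-02, 7.200e-03, 2.400e-03, 4.800e-03, 3.600e-03]  ψ = [1, 1, 1, 1, 0]  (obs o_1=3)
t=2: δ = [6.480e-04, 6.480e-04, 1.440e-04, 2.880e-04, 4.320e-04]  ψ = [0, 0, 1, 1, 0]  (obs o_2=3)
t=3: δ = [5.832e-05, 2.592e-05, 3.456e-05, 1.296e-05, 5.184e-05]  ψ = [1, 0, 4, 1, 0]  (obs o_3=4)
backtrack: best end state = 0; path = [1, 0, 1, 0]

path = [1, 0, 1, 0]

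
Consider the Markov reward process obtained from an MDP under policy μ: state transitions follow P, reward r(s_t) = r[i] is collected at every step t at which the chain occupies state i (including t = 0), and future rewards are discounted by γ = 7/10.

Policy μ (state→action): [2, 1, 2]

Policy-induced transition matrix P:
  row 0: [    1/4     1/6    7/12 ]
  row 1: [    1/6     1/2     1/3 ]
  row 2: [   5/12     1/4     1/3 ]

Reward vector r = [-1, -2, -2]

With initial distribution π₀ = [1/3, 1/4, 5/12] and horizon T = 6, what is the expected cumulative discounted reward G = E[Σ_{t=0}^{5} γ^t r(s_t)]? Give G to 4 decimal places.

G = -4.9749

t=0: π = [0.3333, 0.2500, 0.4167], E[r] = -1.6667, γ^t·E[r] = -1.666667, running G = -1.666667
t=1: π = [0.2986, 0.2847, 0.4167], E[r] = -1.7014, γ^t·E[r] = -1.190972, running G = -2.857639
t=2: π = [0.2957, 0.2963, 0.4080], E[r] = -1.7043, γ^t·E[r] = -0.835098, running G = -3.692737
t=3: π = [0.2933, 0.2994, 0.4073], E[r] = -1.7067, γ^t·E[r] = -0.585396, running G = -4.278133
t=4: π = [0.2929, 0.3004, 0.4067], E[r] = -1.7071, γ^t·E[r] = -0.409869, running G = -4.688002
t=5: π = [0.2927, 0.3007, 0.4066], E[r] = -1.7073, γ^t·E[r] = -0.286939, running G = -4.974941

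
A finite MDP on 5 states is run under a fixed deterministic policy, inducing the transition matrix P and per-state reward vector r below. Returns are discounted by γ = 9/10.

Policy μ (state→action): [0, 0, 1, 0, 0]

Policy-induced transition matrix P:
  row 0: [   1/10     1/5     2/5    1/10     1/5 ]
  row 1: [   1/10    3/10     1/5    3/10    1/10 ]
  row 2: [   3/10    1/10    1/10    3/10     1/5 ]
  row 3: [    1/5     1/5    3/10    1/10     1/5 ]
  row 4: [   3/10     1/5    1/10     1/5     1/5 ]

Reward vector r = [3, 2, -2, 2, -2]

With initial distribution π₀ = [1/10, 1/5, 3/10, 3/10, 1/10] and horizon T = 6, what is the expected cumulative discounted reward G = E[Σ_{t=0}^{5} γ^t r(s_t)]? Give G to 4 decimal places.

t=0: π = [0.1000, 0.2000, 0.3000, 0.3000, 0.1000], E[r] = 0.5000, γ^t·E[r] = 0.500000, running G = 0.500000
t=1: π = [0.2100, 0.1900, 0.2100, 0.2100, 0.1800], E[r] = 0.6500, γ^t·E[r] = 0.585000, running G = 1.085000
t=2: π = [0.1990, 0.1980, 0.2240, 0.1980, 0.1810], E[r] = 0.5790, γ^t·E[r] = 0.468990, running G = 1.553990
t=3: π = [0.2008, 0.1974, 0.2191, 0.2025, 0.1802], E[r] = 0.6036, γ^t·E[r] = 0.440024, running G = 1.994014
t=4: π = [0.2001, 0.1978, 0.2205, 0.2013, 0.1803], E[r] = 0.5972, γ^t·E[r] = 0.391790, running G = 2.385805
t=5: π = [0.2003, 0.1977, 0.2201, 0.2017, 0.1802], E[r] = 0.5991, γ^t·E[r] = 0.353758, running G = 2.739562

G = 2.7396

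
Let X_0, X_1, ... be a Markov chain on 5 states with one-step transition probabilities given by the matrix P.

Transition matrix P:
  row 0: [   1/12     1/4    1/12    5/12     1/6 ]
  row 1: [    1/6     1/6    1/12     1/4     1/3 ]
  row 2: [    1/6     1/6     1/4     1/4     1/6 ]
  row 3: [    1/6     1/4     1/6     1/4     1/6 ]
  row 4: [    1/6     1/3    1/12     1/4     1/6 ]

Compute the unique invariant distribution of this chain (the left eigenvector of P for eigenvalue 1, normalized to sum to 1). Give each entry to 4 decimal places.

Balance equations π_j = Σ_i π_i·P[i][j]:
  π_0 = 1/12·π_0 + 1/6·π_1 + 1/6·π_2 + 1/6·π_3 + 1/6·π_4
  π_1 = 1/4·π_0 + 1/6·π_1 + 1/6·π_2 + 1/4·π_3 + 1/3·π_4
  π_2 = 1/12·π_0 + 1/12·π_1 + 1/4·π_2 + 1/6·π_3 + 1/12·π_4
  π_3 = 5/12·π_0 + 1/4·π_1 + 1/4·π_2 + 1/4·π_3 + 1/4·π_4
  normalize: π_0 + π_1 + π_2 + π_3 + π_4 = 1
Solving the linear system gives exactly π = [2/13, 431/1820, 199/1560, 43/156, 2251/10920].

π = [0.1538, 0.2368, 0.1276, 0.2756, 0.2061]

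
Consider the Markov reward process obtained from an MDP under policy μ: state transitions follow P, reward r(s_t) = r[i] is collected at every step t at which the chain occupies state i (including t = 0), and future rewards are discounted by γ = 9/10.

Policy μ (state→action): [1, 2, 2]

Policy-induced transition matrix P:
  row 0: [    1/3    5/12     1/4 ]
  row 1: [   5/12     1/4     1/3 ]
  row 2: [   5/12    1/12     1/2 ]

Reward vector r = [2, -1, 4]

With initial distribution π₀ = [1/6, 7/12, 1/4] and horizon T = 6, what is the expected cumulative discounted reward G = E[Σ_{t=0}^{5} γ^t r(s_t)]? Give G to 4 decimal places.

t=0: π = [0.1667, 0.5833, 0.2500], E[r] = 0.7500, γ^t·E[r] = 0.750000, running G = 0.750000
t=1: π = [0.4028, 0.2361, 0.3611], E[r] = 2.0139, γ^t·E[r] = 1.812500, running G = 2.562500
t=2: π = [0.3831, 0.2569, 0.3600], E[r] = 1.9491, γ^t·E[r] = 1.578750, running G = 4.141250
t=3: π = [0.3847, 0.2539, 0.3614], E[r] = 1.9612, γ^t·E[r] = 1.429734, running G = 5.570984
t=4: π = [0.3846, 0.2539, 0.3615], E[r] = 1.9613, γ^t·E[r] = 1.286835, running G = 6.857819
t=5: π = [0.3846, 0.2538, 0.3615], E[r] = 1.9615, γ^t·E[r] = 1.158256, running G = 8.016076

G = 8.0161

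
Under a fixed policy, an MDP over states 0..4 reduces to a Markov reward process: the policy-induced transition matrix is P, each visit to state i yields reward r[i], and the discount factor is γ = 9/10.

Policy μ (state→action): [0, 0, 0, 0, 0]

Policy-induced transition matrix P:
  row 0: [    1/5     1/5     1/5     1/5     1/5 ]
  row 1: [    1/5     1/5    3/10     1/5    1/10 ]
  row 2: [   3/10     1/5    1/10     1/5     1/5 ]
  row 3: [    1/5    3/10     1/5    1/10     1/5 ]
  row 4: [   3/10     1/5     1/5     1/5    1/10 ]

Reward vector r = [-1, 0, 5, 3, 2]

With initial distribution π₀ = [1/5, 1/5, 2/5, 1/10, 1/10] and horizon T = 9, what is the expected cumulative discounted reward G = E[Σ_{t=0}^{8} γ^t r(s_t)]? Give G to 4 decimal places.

t=0: π = [0.2000, 0.2000, 0.4000, 0.1000, 0.1000], E[r] = 2.3000, γ^t·E[r] = 2.300000, running G = 2.300000
t=1: π = [0.2500, 0.2100, 0.1800, 0.1900, 0.1700], E[r] = 1.5600, γ^t·E[r] = 1.404000, running G = 3.704000
t=2: π = [0.2350, 0.2190, 0.2030, 0.1810, 0.1620], E[r] = 1.6470, γ^t·E[r] = 1.334070, running G = 5.038070
t=3: π = [0.2365, 0.2181, 0.2016, 0.1819, 0.1619], E[r] = 1.6410, γ^t·E[r] = 1.196289, running G = 6.234359
t=4: π = [0.2364, 0.2182, 0.2017, 0.1818, 0.1620], E[r] = 1.6413, γ^t·E[r] = 1.076877, running G = 7.311236
t=5: π = [0.2364, 0.2182, 0.2017, 0.1818, 0.1620], E[r] = 1.6413, γ^t·E[r] = 0.969185, running G = 8.280421
t=6: π = [0.2364, 0.2182, 0.2017, 0.1818, 0.1620], E[r] = 1.6413, γ^t·E[r] = 0.872266, running G = 9.152687
t=7: π = [0.2364, 0.2182, 0.2017, 0.1818, 0.1620], E[r] = 1.6413, γ^t·E[r] = 0.785039, running G = 9.937726
t=8: π = [0.2364, 0.2182, 0.2017, 0.1818, 0.1620], E[r] = 1.6413, γ^t·E[r] = 0.706535, running G = 10.644262

G = 10.6443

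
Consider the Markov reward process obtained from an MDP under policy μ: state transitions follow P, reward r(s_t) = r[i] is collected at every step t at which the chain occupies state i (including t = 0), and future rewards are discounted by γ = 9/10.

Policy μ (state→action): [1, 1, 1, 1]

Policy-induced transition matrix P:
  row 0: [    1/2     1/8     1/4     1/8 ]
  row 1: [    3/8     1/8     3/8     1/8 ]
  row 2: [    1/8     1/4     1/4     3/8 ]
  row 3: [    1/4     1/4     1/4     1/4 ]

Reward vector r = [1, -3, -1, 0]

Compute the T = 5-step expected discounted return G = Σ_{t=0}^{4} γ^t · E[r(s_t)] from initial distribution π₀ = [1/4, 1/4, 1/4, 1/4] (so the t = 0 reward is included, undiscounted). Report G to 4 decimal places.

t=0: π = [0.2500, 0.2500, 0.2500, 0.2500], E[r] = -0.7500, γ^t·E[r] = -0.750000, running G = -0.750000
t=1: π = [0.3125, 0.1875, 0.2813, 0.2188], E[r] = -0.5313, γ^t·E[r] = -0.478125, running G = -1.228125
t=2: π = [0.3164, 0.1875, 0.2734, 0.2227], E[r] = -0.5195, γ^t·E[r] = -0.420820, running G = -1.648945
t=3: π = [0.3184, 0.1870, 0.2734, 0.2212], E[r] = -0.5161, γ^t·E[r] = -0.376247, running G = -2.025192
t=4: π = [0.3188, 0.1868, 0.2734, 0.2210], E[r] = -0.5151, γ^t·E[r] = -0.337941, running G = -2.363133

G = -2.3631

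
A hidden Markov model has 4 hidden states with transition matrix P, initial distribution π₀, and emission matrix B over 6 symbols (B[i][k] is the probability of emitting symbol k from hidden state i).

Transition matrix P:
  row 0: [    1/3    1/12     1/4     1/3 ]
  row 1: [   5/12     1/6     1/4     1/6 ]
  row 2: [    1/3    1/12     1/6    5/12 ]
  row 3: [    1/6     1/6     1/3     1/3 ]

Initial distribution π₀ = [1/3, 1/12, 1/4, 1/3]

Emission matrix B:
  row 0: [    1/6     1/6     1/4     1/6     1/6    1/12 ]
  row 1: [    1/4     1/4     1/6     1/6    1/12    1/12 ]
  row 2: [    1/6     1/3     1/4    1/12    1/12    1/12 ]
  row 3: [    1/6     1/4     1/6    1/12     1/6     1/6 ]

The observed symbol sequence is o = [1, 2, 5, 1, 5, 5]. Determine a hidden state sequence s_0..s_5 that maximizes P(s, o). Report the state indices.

path = [3, 2, 3, 2, 3, 3]

t=0: δ = [5.556e-02, 2.083e-02, 8.333e-02, 8.333e-02]  (obs o_0=1)
t=1: δ = [6.944e-03, 2.315e-03, 6.944e-03, 5.787e-03]  ψ = [2, 3, 3, 2]  (obs o_1=2)
t=2: δ = [1.929e-04, 8.038e-05, 1.608e-04, 4.823e-04]  ψ = [0, 3, 3, 2]  (obs o_2=5)
t=3: δ = [1.340e-05, 2.009e-05, 5.358e-05, 4.019e-05]  ψ = [3, 3, 3, 3]  (obs o_3=1)
t=4: δ = [1.488e-06, 5.582e-07, 1.116e-06, 3.721e-06]  ψ = [2, 3, 3, 2]  (obs o_4=5)
t=5: δ = [5.168e-08, 5.168e-08, 1.034e-07, 2.067e-07]  ψ = [3, 3, 3, 3]  (obs o_5=5)
backtrack: best end state = 3; path = [3, 2, 3, 2, 3, 3]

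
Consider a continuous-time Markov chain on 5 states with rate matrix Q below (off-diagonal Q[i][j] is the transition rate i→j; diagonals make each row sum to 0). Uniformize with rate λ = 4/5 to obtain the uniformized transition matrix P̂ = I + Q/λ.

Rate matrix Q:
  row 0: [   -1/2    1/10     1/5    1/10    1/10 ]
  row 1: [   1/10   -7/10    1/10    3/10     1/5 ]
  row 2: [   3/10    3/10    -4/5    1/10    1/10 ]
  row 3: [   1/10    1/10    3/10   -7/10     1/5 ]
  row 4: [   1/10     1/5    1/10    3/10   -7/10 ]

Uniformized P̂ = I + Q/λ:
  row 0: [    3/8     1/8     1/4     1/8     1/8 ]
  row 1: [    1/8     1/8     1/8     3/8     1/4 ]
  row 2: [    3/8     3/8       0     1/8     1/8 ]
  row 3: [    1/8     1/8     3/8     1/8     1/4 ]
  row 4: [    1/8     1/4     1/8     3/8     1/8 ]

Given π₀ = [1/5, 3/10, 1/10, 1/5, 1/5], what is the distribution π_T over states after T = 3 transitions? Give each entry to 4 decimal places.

t=0: π = [0.2000, 0.3000, 0.1000, 0.2000, 0.2000]
t=1: π = [0.2000, 0.1750, 0.1875, 0.2500, 0.1875]
t=2: π = [0.2219, 0.1953, 0.1891, 0.2156, 0.1781]
t=3: π = [0.2277, 0.1945, 0.1830, 0.2184, 0.1764]

π = [0.2277, 0.1945, 0.1830, 0.2184, 0.1764]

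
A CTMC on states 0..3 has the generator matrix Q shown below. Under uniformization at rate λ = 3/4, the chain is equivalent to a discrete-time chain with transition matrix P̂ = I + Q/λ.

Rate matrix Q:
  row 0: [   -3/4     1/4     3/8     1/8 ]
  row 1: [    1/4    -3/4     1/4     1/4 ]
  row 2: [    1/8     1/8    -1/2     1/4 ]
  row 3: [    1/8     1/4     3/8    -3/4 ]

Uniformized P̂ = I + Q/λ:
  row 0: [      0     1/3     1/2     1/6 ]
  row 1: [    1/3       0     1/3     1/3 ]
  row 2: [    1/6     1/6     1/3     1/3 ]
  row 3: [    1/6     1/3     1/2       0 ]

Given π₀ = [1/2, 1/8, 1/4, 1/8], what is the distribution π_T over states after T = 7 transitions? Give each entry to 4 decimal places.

t=0: π = [0.5000, 0.1250, 0.2500, 0.1250]
t=1: π = [0.1042, 0.2500, 0.4375, 0.2083]
t=2: π = [0.1910, 0.1771, 0.3854, 0.2465]
t=3: π = [0.1644, 0.2101, 0.4063, 0.2193]
t=4: π = [0.1743, 0.1956, 0.3973, 0.2328]
t=5: π = [0.1702, 0.2019, 0.4012, 0.2267]
t=6: π = [0.1720, 0.1992, 0.3995, 0.2294]
t=7: π = [0.1712, 0.2004, 0.4002, 0.2282]

π = [0.1712, 0.2004, 0.4002, 0.2282]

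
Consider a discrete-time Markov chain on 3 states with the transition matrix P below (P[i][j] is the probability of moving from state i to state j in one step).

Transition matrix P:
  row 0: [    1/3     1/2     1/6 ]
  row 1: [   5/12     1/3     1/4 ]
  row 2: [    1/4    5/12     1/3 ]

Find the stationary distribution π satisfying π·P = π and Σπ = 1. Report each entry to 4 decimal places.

Balance equations π_j = Σ_i π_i·P[i][j]:
  π_0 = 1/3·π_0 + 5/12·π_1 + 1/4·π_2
  π_1 = 1/2·π_0 + 1/3·π_1 + 5/12·π_2
  normalize: π_0 + π_1 + π_2 = 1
Solving the linear system gives exactly π = [49/141, 58/141, 34/141].

π = [0.3475, 0.4113, 0.2411]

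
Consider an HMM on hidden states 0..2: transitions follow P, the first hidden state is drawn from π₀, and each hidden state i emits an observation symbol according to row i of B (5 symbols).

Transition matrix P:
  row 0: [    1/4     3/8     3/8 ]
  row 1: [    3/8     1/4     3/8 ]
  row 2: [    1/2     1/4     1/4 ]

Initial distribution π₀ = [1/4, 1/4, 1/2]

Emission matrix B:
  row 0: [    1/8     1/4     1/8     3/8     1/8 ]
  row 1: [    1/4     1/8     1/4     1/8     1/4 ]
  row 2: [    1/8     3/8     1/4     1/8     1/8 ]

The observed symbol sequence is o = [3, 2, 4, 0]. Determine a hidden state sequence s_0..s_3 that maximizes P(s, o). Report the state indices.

t=0: δ = [9.375e-02, 3.125e-02, 6.250e-02]  (obs o_0=3)
t=1: δ = [3.906e-03, 8.789e-03, 8.789e-03]  ψ = [2, 0, 0]  (obs o_1=2)
t=2: δ = [5.493e-04, 5.493e-04, 4.120e-04]  ψ = [2, 1, 1]  (obs o_2=4)
t=3: δ = [2.575e-05, 5.150e-05, 2.575e-05]  ψ = [1, 0, 0]  (obs o_3=0)
backtrack: best end state = 1; path = [0, 2, 0, 1]

path = [0, 2, 0, 1]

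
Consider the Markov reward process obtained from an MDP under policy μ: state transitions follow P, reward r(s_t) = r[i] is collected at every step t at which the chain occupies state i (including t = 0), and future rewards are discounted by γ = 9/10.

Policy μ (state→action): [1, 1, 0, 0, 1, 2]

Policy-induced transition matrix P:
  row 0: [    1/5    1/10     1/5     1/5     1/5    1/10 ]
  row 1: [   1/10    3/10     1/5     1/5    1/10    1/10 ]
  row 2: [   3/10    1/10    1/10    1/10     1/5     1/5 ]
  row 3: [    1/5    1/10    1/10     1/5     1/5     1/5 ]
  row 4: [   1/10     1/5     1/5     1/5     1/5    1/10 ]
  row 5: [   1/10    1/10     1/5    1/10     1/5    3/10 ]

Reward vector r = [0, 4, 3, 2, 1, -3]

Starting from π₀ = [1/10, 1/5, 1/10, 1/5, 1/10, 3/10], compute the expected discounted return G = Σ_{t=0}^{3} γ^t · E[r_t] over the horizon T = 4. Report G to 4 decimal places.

G = 3.3296

t=0: π = [0.1000, 0.2000, 0.1000, 0.2000, 0.1000, 0.3000], E[r] = 0.7000, γ^t·E[r] = 0.700000, running G = 0.700000
t=1: π = [0.1500, 0.1500, 0.1700, 0.1600, 0.1800, 0.1900], E[r] = 1.0400, γ^t·E[r] = 0.936000, running G = 1.636000
t=2: π = [0.1650, 0.1480, 0.1670, 0.1640, 0.1850, 0.1710], E[r] = 1.0930, γ^t·E[r] = 0.885330, running G = 2.521330
t=3: π = [0.1663, 0.1481, 0.1669, 0.1662, 0.1852, 0.1673], E[r] = 1.1088, γ^t·E[r] = 0.808315, running G = 3.329645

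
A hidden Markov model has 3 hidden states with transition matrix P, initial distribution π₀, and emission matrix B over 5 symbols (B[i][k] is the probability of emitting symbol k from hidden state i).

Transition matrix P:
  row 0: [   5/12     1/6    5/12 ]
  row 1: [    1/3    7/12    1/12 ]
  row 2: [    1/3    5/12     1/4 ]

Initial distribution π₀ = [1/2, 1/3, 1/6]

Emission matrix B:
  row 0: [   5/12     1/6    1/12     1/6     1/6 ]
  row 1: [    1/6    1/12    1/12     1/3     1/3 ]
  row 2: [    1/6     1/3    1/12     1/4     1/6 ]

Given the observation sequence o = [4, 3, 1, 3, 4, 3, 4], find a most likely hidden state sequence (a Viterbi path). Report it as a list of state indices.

path = [1, 1, 1, 1, 1, 1, 1]

t=0: δ = [8.333e-02, 1.111e-01, 2.778e-02]  (obs o_0=4)
t=1: δ = [6.173e-03, 2.160e-02, 8.681e-03]  ψ = [1, 1, 0]  (obs o_1=3)
t=2: δ = [1.200e-03, 1.050e-03, 8.573e-04]  ψ = [1, 1, 0]  (obs o_2=1)
t=3: δ = [8.335e-05, 2.042e-04, 1.250e-04]  ψ = [0, 1, 0]  (obs o_3=3)
t=4: δ = [1.135e-05, 3.971e-05, 5.788e-06]  ψ = [1, 1, 0]  (obs o_4=4)
t=5: δ = [2.206e-06, 7.721e-06, 1.182e-06]  ψ = [1, 1, 0]  (obs o_5=3)
t=6: δ = [4.289e-07, 1.501e-06, 1.532e-07]  ψ = [1, 1, 0]  (obs o_6=4)
backtrack: best end state = 1; path = [1, 1, 1, 1, 1, 1, 1]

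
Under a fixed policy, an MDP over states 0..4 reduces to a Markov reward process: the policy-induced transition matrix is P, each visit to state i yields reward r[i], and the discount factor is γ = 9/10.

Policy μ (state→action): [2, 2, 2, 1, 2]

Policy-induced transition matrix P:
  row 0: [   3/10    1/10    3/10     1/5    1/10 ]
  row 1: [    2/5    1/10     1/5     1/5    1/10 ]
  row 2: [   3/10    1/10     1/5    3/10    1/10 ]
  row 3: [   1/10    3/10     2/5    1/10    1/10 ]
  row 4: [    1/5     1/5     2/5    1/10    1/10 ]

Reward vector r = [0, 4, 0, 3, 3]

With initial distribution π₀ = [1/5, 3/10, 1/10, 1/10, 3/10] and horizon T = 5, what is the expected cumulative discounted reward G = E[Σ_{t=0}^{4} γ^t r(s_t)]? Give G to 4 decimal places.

G = 6.9435

t=0: π = [0.2000, 0.3000, 0.1000, 0.1000, 0.3000], E[r] = 2.4000, γ^t·E[r] = 2.400000, running G = 2.400000
t=1: π = [0.2800, 0.1500, 0.3000, 0.1700, 0.1000], E[r] = 1.4100, γ^t·E[r] = 1.269000, running G = 3.669000
t=2: π = [0.2710, 0.1440, 0.2820, 0.2030, 0.1000], E[r] = 1.4850, γ^t·E[r] = 1.202850, running G = 4.871850
t=3: π = [0.2638, 0.1506, 0.2877, 0.1979, 0.1000], E[r] = 1.4961, γ^t·E[r] = 1.090657, running G = 5.962507
t=4: π = [0.2655, 0.1496, 0.2860, 0.1990, 0.1000], E[r] = 1.4953, γ^t·E[r] = 0.981040, running G = 6.943547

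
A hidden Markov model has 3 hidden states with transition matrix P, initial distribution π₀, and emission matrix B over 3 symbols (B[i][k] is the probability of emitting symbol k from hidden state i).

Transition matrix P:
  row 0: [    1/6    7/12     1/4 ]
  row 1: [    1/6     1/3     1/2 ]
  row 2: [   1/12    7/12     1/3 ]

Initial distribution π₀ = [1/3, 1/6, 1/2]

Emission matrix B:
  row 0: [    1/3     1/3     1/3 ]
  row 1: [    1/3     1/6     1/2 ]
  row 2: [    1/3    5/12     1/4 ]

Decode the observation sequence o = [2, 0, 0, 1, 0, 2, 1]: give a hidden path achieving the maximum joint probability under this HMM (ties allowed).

path = [2, 1, 2, 1, 2, 1, 2]

t=0: δ = [1.111e-01, 8.333e-02, 1.250e-01]  (obs o_0=2)
t=1: δ = [6.173e-03, 2.431e-02, 1.389e-02]  ψ = [0, 2, 1]  (obs o_1=0)
t=2: δ = [1.350e-03, 2.701e-03, 4.051e-03]  ψ = [1, 1, 1]  (obs o_2=0)
t=3: δ = [1.500e-04, 3.938e-04, 5.626e-04]  ψ = [1, 2, 1]  (obs o_3=1)
t=4: δ = [2.188e-05, 1.094e-04, 6.564e-05]  ψ = [1, 2, 1]  (obs o_4=0)
t=5: δ = [6.078e-06, 1.915e-05, 1.368e-05]  ψ = [1, 2, 1]  (obs o_5=2)
t=6: δ = [1.064e-06, 1.330e-06, 3.989e-06]  ψ = [1, 2, 1]  (obs o_6=1)
backtrack: best end state = 2; path = [2, 1, 2, 1, 2, 1, 2]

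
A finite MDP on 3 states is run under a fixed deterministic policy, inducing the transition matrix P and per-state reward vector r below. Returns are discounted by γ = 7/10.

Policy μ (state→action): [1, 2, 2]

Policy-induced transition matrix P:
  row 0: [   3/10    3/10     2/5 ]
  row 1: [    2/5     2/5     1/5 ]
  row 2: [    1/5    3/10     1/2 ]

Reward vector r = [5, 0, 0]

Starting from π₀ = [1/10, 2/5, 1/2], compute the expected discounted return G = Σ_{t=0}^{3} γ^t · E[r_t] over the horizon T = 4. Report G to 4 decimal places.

t=0: π = [0.1000, 0.4000, 0.5000], E[r] = 0.5000, γ^t·E[r] = 0.500000, running G = 0.500000
t=1: π = [0.2900, 0.3400, 0.3700], E[r] = 1.4500, γ^t·E[r] = 1.015000, running G = 1.515000
t=2: π = [0.2970, 0.3340, 0.3690], E[r] = 1.4850, γ^t·E[r] = 0.727650, running G = 2.242650
t=3: π = [0.2965, 0.3334, 0.3701], E[r] = 1.4825, γ^t·E[r] = 0.508498, running G = 2.751148

G = 2.7511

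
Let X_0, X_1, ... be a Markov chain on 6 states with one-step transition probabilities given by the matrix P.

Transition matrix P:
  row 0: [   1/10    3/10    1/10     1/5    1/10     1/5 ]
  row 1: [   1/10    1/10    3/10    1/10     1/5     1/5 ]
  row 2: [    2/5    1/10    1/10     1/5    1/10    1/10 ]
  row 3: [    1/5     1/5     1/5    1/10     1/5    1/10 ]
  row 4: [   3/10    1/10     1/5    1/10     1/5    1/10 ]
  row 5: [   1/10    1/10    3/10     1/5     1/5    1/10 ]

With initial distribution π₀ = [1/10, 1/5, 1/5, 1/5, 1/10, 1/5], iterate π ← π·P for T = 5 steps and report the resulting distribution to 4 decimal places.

t=0: π = [0.1000, 0.2000, 0.2000, 0.2000, 0.1000, 0.2000]
t=1: π = [0.2000, 0.1400, 0.2100, 0.1500, 0.1700, 0.1300]
t=2: π = [0.2120, 0.1550, 0.1860, 0.1540, 0.1590, 0.1340]
t=3: π = [0.2030, 0.1578, 0.1891, 0.1532, 0.1602, 0.1367]
t=4: π = [0.2041, 0.1559, 0.1902, 0.1529, 0.1608, 0.1361]
t=5: π = [0.2045, 0.1561, 0.1898, 0.1530, 0.1606, 0.1360]

π = [0.2045, 0.1561, 0.1898, 0.1530, 0.1606, 0.1360]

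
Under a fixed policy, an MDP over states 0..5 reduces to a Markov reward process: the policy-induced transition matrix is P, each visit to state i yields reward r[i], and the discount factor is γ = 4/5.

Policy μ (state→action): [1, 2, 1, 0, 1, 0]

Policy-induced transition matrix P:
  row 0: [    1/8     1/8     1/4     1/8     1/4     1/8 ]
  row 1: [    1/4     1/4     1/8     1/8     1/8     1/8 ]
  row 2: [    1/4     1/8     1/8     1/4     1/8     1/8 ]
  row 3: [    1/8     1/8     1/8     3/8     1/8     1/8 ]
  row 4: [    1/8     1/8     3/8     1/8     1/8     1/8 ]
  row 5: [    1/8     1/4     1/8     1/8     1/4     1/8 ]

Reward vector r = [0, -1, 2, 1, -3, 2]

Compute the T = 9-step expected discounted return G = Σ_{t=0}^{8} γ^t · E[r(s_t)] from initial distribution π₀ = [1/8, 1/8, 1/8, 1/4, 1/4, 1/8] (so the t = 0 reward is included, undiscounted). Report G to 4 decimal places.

G = 0.5066

t=0: π = [0.1250, 0.1250, 0.1250, 0.2500, 0.2500, 0.1250], E[r] = -0.1250, γ^t·E[r] = -0.125000, running G = -0.125000
t=1: π = [0.1563, 0.1563, 0.2031, 0.2031, 0.1563, 0.1250], E[r] = 0.2344, γ^t·E[r] = 0.187500, running G = 0.062500
t=2: π = [0.1699, 0.1602, 0.1836, 0.2012, 0.1602, 0.1250], E[r] = 0.1777, γ^t·E[r] = 0.113750, running G = 0.176250
t=3: π = [0.1680, 0.1606, 0.1863, 0.1982, 0.1619, 0.1250], E[r] = 0.1746, γ^t·E[r] = 0.089375, running G = 0.265625
t=4: π = [0.1684, 0.1607, 0.1865, 0.1978, 0.1616, 0.1250], E[r] = 0.1752, γ^t·E[r] = 0.071763, running G = 0.337388
t=5: π = [0.1684, 0.1607, 0.1865, 0.1978, 0.1617, 0.1250], E[r] = 0.1749, γ^t·E[r] = 0.057326, running G = 0.394714
t=6: π = [0.1684, 0.1607, 0.1865, 0.1977, 0.1617, 0.1250], E[r] = 0.1749, γ^t·E[r] = 0.045861, running G = 0.440575
t=7: π = [0.1684, 0.1607, 0.1865, 0.1977, 0.1617, 0.1250], E[r] = 0.1749, γ^t·E[r] = 0.036688, running G = 0.477263
t=8: π = [0.1684, 0.1607, 0.1865, 0.1977, 0.1617, 0.1250], E[r] = 0.1749, γ^t·E[r] = 0.029351, running G = 0.506614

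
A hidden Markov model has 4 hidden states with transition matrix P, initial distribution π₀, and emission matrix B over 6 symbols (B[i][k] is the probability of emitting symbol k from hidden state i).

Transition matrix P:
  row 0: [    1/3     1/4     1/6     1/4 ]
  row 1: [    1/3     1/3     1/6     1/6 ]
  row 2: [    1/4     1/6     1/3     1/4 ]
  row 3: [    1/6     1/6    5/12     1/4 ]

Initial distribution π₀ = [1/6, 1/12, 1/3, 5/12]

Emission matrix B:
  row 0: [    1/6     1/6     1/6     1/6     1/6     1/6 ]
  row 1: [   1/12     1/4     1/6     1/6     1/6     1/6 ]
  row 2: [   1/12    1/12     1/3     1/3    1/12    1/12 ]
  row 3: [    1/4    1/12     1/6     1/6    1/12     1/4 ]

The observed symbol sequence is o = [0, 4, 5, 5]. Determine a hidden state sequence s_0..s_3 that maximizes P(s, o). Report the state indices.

t=0: δ = [2.778e-02, 6.944e-03, 2.778e-02, 1.042e-01]  (obs o_0=0)
t=1: δ = [2.894e-03, 2.894e-03, 3.617e-03, 2.170e-03]  ψ = [3, 3, 3, 3]  (obs o_1=4)
t=2: δ = [1.608e-04, 1.608e-04, 1.005e-04, 2.261e-04]  ψ = [0, 1, 2, 2]  (obs o_2=5)
t=3: δ = [8.931e-06, 8.931e-06, 7.849e-06, 1.413e-05]  ψ = [0, 1, 3, 3]  (obs o_3=5)
backtrack: best end state = 3; path = [3, 2, 3, 3]

path = [3, 2, 3, 3]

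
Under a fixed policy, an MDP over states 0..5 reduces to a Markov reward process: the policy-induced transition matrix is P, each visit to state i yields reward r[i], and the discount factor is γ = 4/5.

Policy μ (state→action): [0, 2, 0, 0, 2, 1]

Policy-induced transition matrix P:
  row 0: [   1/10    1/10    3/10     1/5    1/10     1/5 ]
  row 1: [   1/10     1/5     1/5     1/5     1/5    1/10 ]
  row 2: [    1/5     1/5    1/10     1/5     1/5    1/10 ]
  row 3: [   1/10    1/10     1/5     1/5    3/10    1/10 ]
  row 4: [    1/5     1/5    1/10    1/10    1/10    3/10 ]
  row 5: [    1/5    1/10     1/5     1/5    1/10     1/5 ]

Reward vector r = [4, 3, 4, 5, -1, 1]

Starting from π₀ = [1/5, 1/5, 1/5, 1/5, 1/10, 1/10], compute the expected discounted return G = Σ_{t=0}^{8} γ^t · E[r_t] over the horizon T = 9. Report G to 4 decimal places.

G = 12.1415

t=0: π = [0.2000, 0.2000, 0.2000, 0.2000, 0.1000, 0.1000], E[r] = 3.2000, γ^t·E[r] = 3.200000, running G = 3.200000
t=1: π = [0.1400, 0.1500, 0.1900, 0.1900, 0.1800, 0.1500], E[r] = 2.6900, γ^t·E[r] = 2.152000, running G = 5.352000
t=2: π = [0.1520, 0.1520, 0.1770, 0.1820, 0.1720, 0.1650], E[r] = 2.6750, γ^t·E[r] = 1.712000, running G = 7.064000
t=3: π = [0.1514, 0.1501, 0.1803, 0.1828, 0.1693, 0.1661], E[r] = 2.6879, γ^t·E[r] = 1.376205, running G = 8.440205
t=4: π = [0.1516, 0.1500, 0.1802, 0.1831, 0.1696, 0.1656], E[r] = 2.6883, γ^t·E[r] = 1.101115, running G = 9.541320
t=5: π = [0.1515, 0.1500, 0.1802, 0.1830, 0.1696, 0.1656], E[r] = 2.6880, γ^t·E[r] = 0.880806, running G = 10.422126
t=6: π = [0.1515, 0.1500, 0.1802, 0.1830, 0.1696, 0.1656], E[r] = 2.6880, γ^t·E[r] = 0.704646, running G = 11.126772
t=7: π = [0.1515, 0.1500, 0.1802, 0.1830, 0.1696, 0.1656], E[r] = 2.6880, γ^t·E[r] = 0.563718, running G = 11.690490
t=8: π = [0.1515, 0.1500, 0.1802, 0.1830, 0.1696, 0.1656], E[r] = 2.6880, γ^t·E[r] = 0.450974, running G = 12.141464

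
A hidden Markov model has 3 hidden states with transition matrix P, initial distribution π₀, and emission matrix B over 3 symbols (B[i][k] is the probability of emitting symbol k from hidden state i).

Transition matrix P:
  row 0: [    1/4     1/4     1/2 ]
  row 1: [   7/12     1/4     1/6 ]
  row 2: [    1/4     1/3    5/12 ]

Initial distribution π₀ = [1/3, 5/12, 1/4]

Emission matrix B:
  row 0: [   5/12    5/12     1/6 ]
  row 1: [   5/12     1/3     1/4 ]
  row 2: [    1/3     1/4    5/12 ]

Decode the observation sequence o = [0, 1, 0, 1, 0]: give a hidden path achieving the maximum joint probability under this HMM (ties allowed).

t=0: δ = [1.389e-01, 1.736e-01, 8.333e-02]  (obs o_0=0)
t=1: δ = [4.220e-02, 1.447e-02, 1.736e-02]  ψ = [1, 1, 0]  (obs o_1=1)
t=2: δ = [4.396e-03, 4.396e-03, 7.033e-03]  ψ = [0, 0, 0]  (obs o_2=0)
t=3: δ = [1.068e-03, 7.814e-04, 7.326e-04]  ψ = [1, 2, 2]  (obs o_3=1)
t=4: δ = [1.899e-04, 1.113e-04, 1.781e-04]  ψ = [1, 0, 0]  (obs o_4=0)
backtrack: best end state = 0; path = [1, 0, 2, 1, 0]

path = [1, 0, 2, 1, 0]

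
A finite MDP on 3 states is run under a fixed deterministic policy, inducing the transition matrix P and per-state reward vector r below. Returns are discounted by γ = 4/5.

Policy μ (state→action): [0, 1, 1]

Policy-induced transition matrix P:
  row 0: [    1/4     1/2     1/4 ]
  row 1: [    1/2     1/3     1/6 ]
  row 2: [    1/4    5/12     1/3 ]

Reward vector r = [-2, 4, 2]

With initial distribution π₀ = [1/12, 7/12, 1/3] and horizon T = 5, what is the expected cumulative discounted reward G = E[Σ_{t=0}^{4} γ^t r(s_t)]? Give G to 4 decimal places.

t=0: π = [0.0833, 0.5833, 0.3333], E[r] = 2.8333, γ^t·E[r] = 2.833333, running G = 2.833333
t=1: π = [0.3958, 0.3750, 0.2292], E[r] = 1.1667, γ^t·E[r] = 0.933333, running G = 3.766667
t=2: π = [0.3438, 0.4184, 0.2378], E[r] = 1.4618, γ^t·E[r] = 0.935556, running G = 4.702222
t=3: π = [0.3546, 0.4104, 0.2350], E[r] = 1.4025, γ^t·E[r] = 0.718074, running G = 5.420296
t=4: π = [0.3526, 0.4120, 0.2354], E[r] = 1.4136, γ^t·E[r] = 0.579002, running G = 5.999299

G = 5.9993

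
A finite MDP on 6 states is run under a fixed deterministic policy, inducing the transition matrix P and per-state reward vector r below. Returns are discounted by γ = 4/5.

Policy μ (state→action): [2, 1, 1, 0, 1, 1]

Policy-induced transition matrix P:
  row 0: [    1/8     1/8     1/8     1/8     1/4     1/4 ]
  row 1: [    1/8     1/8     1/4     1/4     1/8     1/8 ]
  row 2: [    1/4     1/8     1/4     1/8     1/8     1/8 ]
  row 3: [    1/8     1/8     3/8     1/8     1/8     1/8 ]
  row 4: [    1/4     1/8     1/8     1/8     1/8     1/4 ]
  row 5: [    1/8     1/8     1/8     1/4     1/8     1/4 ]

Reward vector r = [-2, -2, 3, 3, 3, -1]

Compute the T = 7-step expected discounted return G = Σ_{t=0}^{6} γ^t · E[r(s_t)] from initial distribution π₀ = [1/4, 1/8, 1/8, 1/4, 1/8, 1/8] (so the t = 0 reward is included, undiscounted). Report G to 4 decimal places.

G = 2.9652

t=0: π = [0.2500, 0.1250, 0.1250, 0.2500, 0.1250, 0.1250], E[r] = 0.6250, γ^t·E[r] = 0.625000, running G = 0.625000
t=1: π = [0.1563, 0.1250, 0.2188, 0.1563, 0.1563, 0.1875], E[r] = 0.8438, γ^t·E[r] = 0.675000, running G = 1.300000
t=2: π = [0.1719, 0.1250, 0.2070, 0.1641, 0.1445, 0.1875], E[r] = 0.7656, γ^t·E[r] = 0.490000, running G = 1.790000
t=3: π = [0.1689, 0.1250, 0.2075, 0.1641, 0.1465, 0.1880], E[r] = 0.7783, γ^t·E[r] = 0.398500, running G = 2.188500
t=4: π = [0.1693, 0.1250, 0.2076, 0.1641, 0.1461, 0.1879], E[r] = 0.7770, γ^t·E[r] = 0.318275, running G = 2.506775
t=5: π = [0.1692, 0.1250, 0.2076, 0.1641, 0.1462, 0.1879], E[r] = 0.7773, γ^t·E[r] = 0.254703, running G = 2.761478
t=6: π = [0.1692, 0.1250, 0.2076, 0.1641, 0.1462, 0.1879], E[r] = 0.7773, γ^t·E[r] = 0.203754, running G = 2.965232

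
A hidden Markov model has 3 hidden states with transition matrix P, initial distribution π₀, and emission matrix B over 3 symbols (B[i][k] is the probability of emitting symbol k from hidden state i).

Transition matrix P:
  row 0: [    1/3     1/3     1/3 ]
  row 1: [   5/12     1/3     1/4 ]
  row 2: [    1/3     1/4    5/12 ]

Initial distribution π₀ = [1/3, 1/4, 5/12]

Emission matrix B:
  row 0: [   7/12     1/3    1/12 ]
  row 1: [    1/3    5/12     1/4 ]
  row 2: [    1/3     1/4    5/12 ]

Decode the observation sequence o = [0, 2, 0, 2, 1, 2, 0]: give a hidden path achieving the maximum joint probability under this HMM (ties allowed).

path = [0, 2, 0, 2, 2, 2, 0]

t=0: δ = [1.944e-01, 8.333e-02, 1.389e-01]  (obs o_0=0)
t=1: δ = [5.401e-03, 1.620e-02, 2.701e-02]  ψ = [0, 0, 0]  (obs o_1=2)
t=2: δ = [5.251e-03, 2.251e-03, 3.751e-03]  ψ = [2, 2, 2]  (obs o_2=0)
t=3: δ = [1.459e-04, 4.376e-04, 7.293e-04]  ψ = [0, 0, 0]  (obs o_3=2)
t=4: δ = [8.104e-05, 7.597e-05, 7.597e-05]  ψ = [2, 2, 2]  (obs o_4=1)
t=5: δ = [2.638e-06, 6.753e-06, 1.319e-05]  ψ = [1, 0, 2]  (obs o_5=2)
t=6: δ = [2.565e-06, 1.099e-06, 1.832e-06]  ψ = [2, 2, 2]  (obs o_6=0)
backtrack: best end state = 0; path = [0, 2, 0, 2, 2, 2, 0]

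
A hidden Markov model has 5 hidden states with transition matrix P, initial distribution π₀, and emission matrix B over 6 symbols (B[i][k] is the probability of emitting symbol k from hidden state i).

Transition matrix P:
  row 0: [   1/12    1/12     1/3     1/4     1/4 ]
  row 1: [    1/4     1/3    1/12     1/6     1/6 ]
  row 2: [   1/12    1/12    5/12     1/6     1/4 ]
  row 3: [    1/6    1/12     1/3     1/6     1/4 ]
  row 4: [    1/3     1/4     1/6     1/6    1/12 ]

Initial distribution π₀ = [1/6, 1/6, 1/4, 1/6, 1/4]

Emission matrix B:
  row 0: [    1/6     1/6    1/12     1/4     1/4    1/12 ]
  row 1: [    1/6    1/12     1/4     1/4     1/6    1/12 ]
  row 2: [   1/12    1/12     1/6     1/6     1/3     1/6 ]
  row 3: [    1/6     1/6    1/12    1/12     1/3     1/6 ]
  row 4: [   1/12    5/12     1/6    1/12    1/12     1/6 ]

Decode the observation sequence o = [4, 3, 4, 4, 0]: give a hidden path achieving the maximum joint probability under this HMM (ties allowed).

t=0: δ = [4.167e-02, 2.778e-02, 8.333e-02, 5.556e-02, 2.083e-02]  (obs o_0=4)
t=1: δ = [2.315e-03, 2.315e-03, 5.787e-03, 1.157e-03, 1.736e-03]  ψ = [3, 1, 2, 2, 2]  (obs o_1=3)
t=2: δ = [1.447e-04, 1.286e-04, 8.038e-04, 3.215e-04, 1.206e-04]  ψ = [1, 1, 2, 2, 2]  (obs o_2=4)
t=3: δ = [1.674e-05, 1.116e-05, 1.116e-04, 4.465e-05, 1.674e-05]  ψ = [2, 2, 2, 2, 2]  (obs o_3=4)
t=4: δ = [1.550e-06, 1.550e-06, 3.876e-06, 3.101e-06, 2.326e-06]  ψ = [2, 2, 2, 2, 2]  (obs o_4=0)
backtrack: best end state = 2; path = [2, 2, 2, 2, 2]

path = [2, 2, 2, 2, 2]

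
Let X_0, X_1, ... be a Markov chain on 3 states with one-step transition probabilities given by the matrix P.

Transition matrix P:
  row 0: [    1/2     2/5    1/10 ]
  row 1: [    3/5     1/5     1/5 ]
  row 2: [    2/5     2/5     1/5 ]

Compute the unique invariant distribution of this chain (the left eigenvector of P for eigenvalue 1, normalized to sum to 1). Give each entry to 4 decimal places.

π = [0.5185, 0.3333, 0.1481]

Balance equations π_j = Σ_i π_i·P[i][j]:
  π_0 = 1/2·π_0 + 3/5·π_1 + 2/5·π_2
  π_1 = 2/5·π_0 + 1/5·π_1 + 2/5·π_2
  normalize: π_0 + π_1 + π_2 = 1
Solving the linear system gives exactly π = [14/27, 1/3, 4/27].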